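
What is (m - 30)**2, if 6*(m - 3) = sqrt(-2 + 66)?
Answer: 5929/9 ≈ 658.78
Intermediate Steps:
m = 13/3 (m = 3 + sqrt(-2 + 66)/6 = 3 + sqrt(64)/6 = 3 + (1/6)*8 = 3 + 4/3 = 13/3 ≈ 4.3333)
(m - 30)**2 = (13/3 - 30)**2 = (-77/3)**2 = 5929/9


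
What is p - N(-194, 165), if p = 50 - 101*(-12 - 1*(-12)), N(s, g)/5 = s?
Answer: 1020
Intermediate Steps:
N(s, g) = 5*s
p = 50 (p = 50 - 101*(-12 + 12) = 50 - 101*0 = 50 + 0 = 50)
p - N(-194, 165) = 50 - 5*(-194) = 50 - 1*(-970) = 50 + 970 = 1020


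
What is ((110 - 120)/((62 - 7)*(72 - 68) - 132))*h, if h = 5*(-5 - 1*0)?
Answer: 125/44 ≈ 2.8409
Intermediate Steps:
h = -25 (h = 5*(-5 + 0) = 5*(-5) = -25)
((110 - 120)/((62 - 7)*(72 - 68) - 132))*h = ((110 - 120)/((62 - 7)*(72 - 68) - 132))*(-25) = -10/(55*4 - 132)*(-25) = -10/(220 - 132)*(-25) = -10/88*(-25) = -10*1/88*(-25) = -5/44*(-25) = 125/44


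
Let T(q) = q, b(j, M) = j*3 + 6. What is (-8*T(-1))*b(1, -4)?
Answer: 72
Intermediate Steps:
b(j, M) = 6 + 3*j (b(j, M) = 3*j + 6 = 6 + 3*j)
(-8*T(-1))*b(1, -4) = (-8*(-1))*(6 + 3*1) = 8*(6 + 3) = 8*9 = 72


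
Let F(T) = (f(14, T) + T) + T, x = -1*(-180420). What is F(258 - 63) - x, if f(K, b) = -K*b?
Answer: -182760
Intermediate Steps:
x = 180420
f(K, b) = -K*b
F(T) = -12*T (F(T) = (-1*14*T + T) + T = (-14*T + T) + T = -13*T + T = -12*T)
F(258 - 63) - x = -12*(258 - 63) - 1*180420 = -12*195 - 180420 = -2340 - 180420 = -182760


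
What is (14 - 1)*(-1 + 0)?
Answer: -13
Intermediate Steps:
(14 - 1)*(-1 + 0) = 13*(-1) = -13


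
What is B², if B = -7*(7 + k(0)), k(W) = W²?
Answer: 2401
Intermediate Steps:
B = -49 (B = -7*(7 + 0²) = -7*(7 + 0) = -7*7 = -49)
B² = (-49)² = 2401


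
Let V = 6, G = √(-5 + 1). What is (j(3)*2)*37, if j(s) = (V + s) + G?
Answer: 666 + 148*I ≈ 666.0 + 148.0*I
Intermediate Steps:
G = 2*I (G = √(-4) = 2*I ≈ 2.0*I)
j(s) = 6 + s + 2*I (j(s) = (6 + s) + 2*I = 6 + s + 2*I)
(j(3)*2)*37 = ((6 + 3 + 2*I)*2)*37 = ((9 + 2*I)*2)*37 = (18 + 4*I)*37 = 666 + 148*I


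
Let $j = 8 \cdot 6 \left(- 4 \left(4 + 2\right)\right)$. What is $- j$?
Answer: $1152$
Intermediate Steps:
$j = -1152$ ($j = 48 \left(\left(-4\right) 6\right) = 48 \left(-24\right) = -1152$)
$- j = \left(-1\right) \left(-1152\right) = 1152$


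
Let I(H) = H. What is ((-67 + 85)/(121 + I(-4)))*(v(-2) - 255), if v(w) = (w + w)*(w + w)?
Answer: -478/13 ≈ -36.769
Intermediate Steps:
v(w) = 4*w² (v(w) = (2*w)*(2*w) = 4*w²)
((-67 + 85)/(121 + I(-4)))*(v(-2) - 255) = ((-67 + 85)/(121 - 4))*(4*(-2)² - 255) = (18/117)*(4*4 - 255) = (18*(1/117))*(16 - 255) = (2/13)*(-239) = -478/13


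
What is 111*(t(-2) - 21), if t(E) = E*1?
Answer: -2553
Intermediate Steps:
t(E) = E
111*(t(-2) - 21) = 111*(-2 - 21) = 111*(-23) = -2553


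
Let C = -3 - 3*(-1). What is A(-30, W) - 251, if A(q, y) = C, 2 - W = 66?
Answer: -251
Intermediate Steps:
W = -64 (W = 2 - 1*66 = 2 - 66 = -64)
C = 0 (C = -3 + 3 = 0)
A(q, y) = 0
A(-30, W) - 251 = 0 - 251 = -251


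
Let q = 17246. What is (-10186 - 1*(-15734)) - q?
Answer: -11698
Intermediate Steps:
(-10186 - 1*(-15734)) - q = (-10186 - 1*(-15734)) - 1*17246 = (-10186 + 15734) - 17246 = 5548 - 17246 = -11698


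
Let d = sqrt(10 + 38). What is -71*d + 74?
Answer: 74 - 284*sqrt(3) ≈ -417.90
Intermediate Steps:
d = 4*sqrt(3) (d = sqrt(48) = 4*sqrt(3) ≈ 6.9282)
-71*d + 74 = -284*sqrt(3) + 74 = 74 - 284*sqrt(3)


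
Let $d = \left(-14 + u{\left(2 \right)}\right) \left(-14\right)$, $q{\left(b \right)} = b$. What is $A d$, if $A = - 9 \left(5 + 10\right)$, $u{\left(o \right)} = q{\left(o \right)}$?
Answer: $-22680$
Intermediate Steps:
$u{\left(o \right)} = o$
$d = 168$ ($d = \left(-14 + 2\right) \left(-14\right) = \left(-12\right) \left(-14\right) = 168$)
$A = -135$ ($A = \left(-9\right) 15 = -135$)
$A d = \left(-135\right) 168 = -22680$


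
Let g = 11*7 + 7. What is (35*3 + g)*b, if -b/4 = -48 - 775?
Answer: 622188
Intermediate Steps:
b = 3292 (b = -4*(-48 - 775) = -4*(-823) = 3292)
g = 84 (g = 77 + 7 = 84)
(35*3 + g)*b = (35*3 + 84)*3292 = (105 + 84)*3292 = 189*3292 = 622188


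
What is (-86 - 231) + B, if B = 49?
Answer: -268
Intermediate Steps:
(-86 - 231) + B = (-86 - 231) + 49 = -317 + 49 = -268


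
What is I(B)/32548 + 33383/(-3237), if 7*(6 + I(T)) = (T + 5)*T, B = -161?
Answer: -537477475/52678938 ≈ -10.203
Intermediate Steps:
I(T) = -6 + T*(5 + T)/7 (I(T) = -6 + ((T + 5)*T)/7 = -6 + ((5 + T)*T)/7 = -6 + (T*(5 + T))/7 = -6 + T*(5 + T)/7)
I(B)/32548 + 33383/(-3237) = (-6 + (⅐)*(-161)² + (5/7)*(-161))/32548 + 33383/(-3237) = (-6 + (⅐)*25921 - 115)*(1/32548) + 33383*(-1/3237) = (-6 + 3703 - 115)*(1/32548) - 33383/3237 = 3582*(1/32548) - 33383/3237 = 1791/16274 - 33383/3237 = -537477475/52678938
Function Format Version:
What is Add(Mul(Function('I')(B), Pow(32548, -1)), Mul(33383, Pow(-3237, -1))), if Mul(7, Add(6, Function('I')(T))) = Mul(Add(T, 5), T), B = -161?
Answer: Rational(-537477475, 52678938) ≈ -10.203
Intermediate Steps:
Function('I')(T) = Add(-6, Mul(Rational(1, 7), T, Add(5, T))) (Function('I')(T) = Add(-6, Mul(Rational(1, 7), Mul(Add(T, 5), T))) = Add(-6, Mul(Rational(1, 7), Mul(Add(5, T), T))) = Add(-6, Mul(Rational(1, 7), Mul(T, Add(5, T)))) = Add(-6, Mul(Rational(1, 7), T, Add(5, T))))
Add(Mul(Function('I')(B), Pow(32548, -1)), Mul(33383, Pow(-3237, -1))) = Add(Mul(Add(-6, Mul(Rational(1, 7), Pow(-161, 2)), Mul(Rational(5, 7), -161)), Pow(32548, -1)), Mul(33383, Pow(-3237, -1))) = Add(Mul(Add(-6, Mul(Rational(1, 7), 25921), -115), Rational(1, 32548)), Mul(33383, Rational(-1, 3237))) = Add(Mul(Add(-6, 3703, -115), Rational(1, 32548)), Rational(-33383, 3237)) = Add(Mul(3582, Rational(1, 32548)), Rational(-33383, 3237)) = Add(Rational(1791, 16274), Rational(-33383, 3237)) = Rational(-537477475, 52678938)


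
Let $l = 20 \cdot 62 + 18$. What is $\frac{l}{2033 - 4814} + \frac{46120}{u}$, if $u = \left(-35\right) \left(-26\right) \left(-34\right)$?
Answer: $- \frac{8359112}{4302207} \approx -1.943$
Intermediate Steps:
$l = 1258$ ($l = 1240 + 18 = 1258$)
$u = -30940$ ($u = 910 \left(-34\right) = -30940$)
$\frac{l}{2033 - 4814} + \frac{46120}{u} = \frac{1258}{2033 - 4814} + \frac{46120}{-30940} = \frac{1258}{2033 - 4814} + 46120 \left(- \frac{1}{30940}\right) = \frac{1258}{-2781} - \frac{2306}{1547} = 1258 \left(- \frac{1}{2781}\right) - \frac{2306}{1547} = - \frac{1258}{2781} - \frac{2306}{1547} = - \frac{8359112}{4302207}$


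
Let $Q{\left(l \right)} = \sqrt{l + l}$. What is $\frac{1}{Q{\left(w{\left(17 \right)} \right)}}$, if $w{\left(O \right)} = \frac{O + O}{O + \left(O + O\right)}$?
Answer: $\frac{\sqrt{3}}{2} \approx 0.86602$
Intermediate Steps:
$w{\left(O \right)} = \frac{2}{3}$ ($w{\left(O \right)} = \frac{2 O}{O + 2 O} = \frac{2 O}{3 O} = 2 O \frac{1}{3 O} = \frac{2}{3}$)
$Q{\left(l \right)} = \sqrt{2} \sqrt{l}$ ($Q{\left(l \right)} = \sqrt{2 l} = \sqrt{2} \sqrt{l}$)
$\frac{1}{Q{\left(w{\left(17 \right)} \right)}} = \frac{1}{\sqrt{2} \sqrt{\frac{2}{3}}} = \frac{1}{\sqrt{2} \frac{\sqrt{6}}{3}} = \frac{1}{\frac{2}{3} \sqrt{3}} = \frac{\sqrt{3}}{2}$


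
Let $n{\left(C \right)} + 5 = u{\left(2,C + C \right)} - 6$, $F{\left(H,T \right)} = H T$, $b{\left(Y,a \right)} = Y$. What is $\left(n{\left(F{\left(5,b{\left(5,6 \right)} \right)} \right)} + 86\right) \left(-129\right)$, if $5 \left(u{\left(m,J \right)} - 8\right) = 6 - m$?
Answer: $- \frac{54051}{5} \approx -10810.0$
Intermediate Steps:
$u{\left(m,J \right)} = \frac{46}{5} - \frac{m}{5}$ ($u{\left(m,J \right)} = 8 + \frac{6 - m}{5} = 8 - \left(- \frac{6}{5} + \frac{m}{5}\right) = \frac{46}{5} - \frac{m}{5}$)
$n{\left(C \right)} = - \frac{11}{5}$ ($n{\left(C \right)} = -5 + \left(\left(\frac{46}{5} - \frac{2}{5}\right) - 6\right) = -5 + \left(\frac{44}{5} - 6\right) = -5 + \frac{14}{5} = - \frac{11}{5}$)
$\left(n{\left(F{\left(5,b{\left(5,6 \right)} \right)} \right)} + 86\right) \left(-129\right) = \left(- \frac{11}{5} + 86\right) \left(-129\right) = \frac{419}{5} \left(-129\right) = - \frac{54051}{5}$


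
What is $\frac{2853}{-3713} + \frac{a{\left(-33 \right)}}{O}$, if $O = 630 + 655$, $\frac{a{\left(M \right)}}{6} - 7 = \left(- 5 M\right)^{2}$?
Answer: $\frac{603008391}{4771205} \approx 126.38$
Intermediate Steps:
$a{\left(M \right)} = 42 + 150 M^{2}$ ($a{\left(M \right)} = 42 + 6 \left(- 5 M\right)^{2} = 42 + 6 \cdot 25 M^{2} = 42 + 150 M^{2}$)
$O = 1285$
$\frac{2853}{-3713} + \frac{a{\left(-33 \right)}}{O} = \frac{2853}{-3713} + \frac{42 + 150 \left(-33\right)^{2}}{1285} = 2853 \left(- \frac{1}{3713}\right) + \left(42 + 150 \cdot 1089\right) \frac{1}{1285} = - \frac{2853}{3713} + \left(42 + 163350\right) \frac{1}{1285} = - \frac{2853}{3713} + 163392 \cdot \frac{1}{1285} = - \frac{2853}{3713} + \frac{163392}{1285} = \frac{603008391}{4771205}$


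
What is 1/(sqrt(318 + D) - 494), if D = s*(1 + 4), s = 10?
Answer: -247/121834 - sqrt(23)/60917 ≈ -0.0021061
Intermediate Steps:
D = 50 (D = 10*(1 + 4) = 10*5 = 50)
1/(sqrt(318 + D) - 494) = 1/(sqrt(318 + 50) - 494) = 1/(sqrt(368) - 494) = 1/(4*sqrt(23) - 494) = 1/(-494 + 4*sqrt(23))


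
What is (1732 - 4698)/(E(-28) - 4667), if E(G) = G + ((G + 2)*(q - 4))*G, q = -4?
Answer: 2966/10519 ≈ 0.28197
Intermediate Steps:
E(G) = G + G*(-16 - 8*G) (E(G) = G + ((G + 2)*(-4 - 4))*G = G + ((2 + G)*(-8))*G = G + (-16 - 8*G)*G = G + G*(-16 - 8*G))
(1732 - 4698)/(E(-28) - 4667) = (1732 - 4698)/(-1*(-28)*(15 + 8*(-28)) - 4667) = -2966/(-1*(-28)*(15 - 224) - 4667) = -2966/(-1*(-28)*(-209) - 4667) = -2966/(-5852 - 4667) = -2966/(-10519) = -2966*(-1/10519) = 2966/10519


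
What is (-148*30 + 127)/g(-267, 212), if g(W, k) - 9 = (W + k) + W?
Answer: 4313/313 ≈ 13.780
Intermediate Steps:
g(W, k) = 9 + k + 2*W (g(W, k) = 9 + ((W + k) + W) = 9 + (k + 2*W) = 9 + k + 2*W)
(-148*30 + 127)/g(-267, 212) = (-148*30 + 127)/(9 + 212 + 2*(-267)) = (-4440 + 127)/(9 + 212 - 534) = -4313/(-313) = -4313*(-1/313) = 4313/313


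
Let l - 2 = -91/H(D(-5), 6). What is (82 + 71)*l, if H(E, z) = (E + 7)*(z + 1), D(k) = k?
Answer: -1377/2 ≈ -688.50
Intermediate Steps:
H(E, z) = (1 + z)*(7 + E) (H(E, z) = (7 + E)*(1 + z) = (1 + z)*(7 + E))
l = -9/2 (l = 2 - 91/(7 - 5 + 7*6 - 5*6) = 2 - 91/(7 - 5 + 42 - 30) = 2 - 91/14 = 2 - 91*1/14 = 2 - 13/2 = -9/2 ≈ -4.5000)
(82 + 71)*l = (82 + 71)*(-9/2) = 153*(-9/2) = -1377/2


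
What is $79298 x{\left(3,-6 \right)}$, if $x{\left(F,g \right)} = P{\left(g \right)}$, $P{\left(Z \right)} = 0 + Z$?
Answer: $-475788$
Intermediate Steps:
$P{\left(Z \right)} = Z$
$x{\left(F,g \right)} = g$
$79298 x{\left(3,-6 \right)} = 79298 \left(-6\right) = -475788$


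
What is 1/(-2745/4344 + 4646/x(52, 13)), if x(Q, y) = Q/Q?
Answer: 1448/6726493 ≈ 0.00021527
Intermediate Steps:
x(Q, y) = 1
1/(-2745/4344 + 4646/x(52, 13)) = 1/(-2745/4344 + 4646/1) = 1/(-2745*1/4344 + 4646*1) = 1/(-915/1448 + 4646) = 1/(6726493/1448) = 1448/6726493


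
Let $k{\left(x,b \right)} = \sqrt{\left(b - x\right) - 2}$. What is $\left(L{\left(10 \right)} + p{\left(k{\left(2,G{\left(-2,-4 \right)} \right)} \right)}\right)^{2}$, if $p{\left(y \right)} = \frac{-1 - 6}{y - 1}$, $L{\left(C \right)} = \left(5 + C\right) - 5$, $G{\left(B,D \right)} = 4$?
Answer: $289$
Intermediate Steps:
$k{\left(x,b \right)} = \sqrt{-2 + b - x}$
$L{\left(C \right)} = C$
$p{\left(y \right)} = - \frac{7}{-1 + y}$
$\left(L{\left(10 \right)} + p{\left(k{\left(2,G{\left(-2,-4 \right)} \right)} \right)}\right)^{2} = \left(10 - \frac{7}{-1 + \sqrt{-2 + 4 - 2}}\right)^{2} = \left(10 - \frac{7}{-1 + \sqrt{0}}\right)^{2} = \left(10 - \frac{7}{-1 + 0}\right)^{2} = \left(10 - \frac{7}{-1}\right)^{2} = \left(10 - -7\right)^{2} = \left(10 + 7\right)^{2} = 17^{2} = 289$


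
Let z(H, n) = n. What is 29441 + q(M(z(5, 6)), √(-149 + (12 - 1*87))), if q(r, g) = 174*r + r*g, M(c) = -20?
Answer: 25961 - 80*I*√14 ≈ 25961.0 - 299.33*I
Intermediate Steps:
q(r, g) = 174*r + g*r
29441 + q(M(z(5, 6)), √(-149 + (12 - 1*87))) = 29441 - 20*(174 + √(-149 + (12 - 1*87))) = 29441 - 20*(174 + √(-149 + (12 - 87))) = 29441 - 20*(174 + √(-149 - 75)) = 29441 - 20*(174 + √(-224)) = 29441 - 20*(174 + 4*I*√14) = 29441 + (-3480 - 80*I*√14) = 25961 - 80*I*√14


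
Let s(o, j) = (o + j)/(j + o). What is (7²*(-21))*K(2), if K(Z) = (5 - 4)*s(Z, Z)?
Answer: -1029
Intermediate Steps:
s(o, j) = 1 (s(o, j) = (j + o)/(j + o) = 1)
K(Z) = 1 (K(Z) = (5 - 4)*1 = 1*1 = 1)
(7²*(-21))*K(2) = (7²*(-21))*1 = (49*(-21))*1 = -1029*1 = -1029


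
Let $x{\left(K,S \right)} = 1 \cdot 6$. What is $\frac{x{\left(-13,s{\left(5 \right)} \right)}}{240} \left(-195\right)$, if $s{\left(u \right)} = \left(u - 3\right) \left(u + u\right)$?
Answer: $- \frac{39}{8} \approx -4.875$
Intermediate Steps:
$s{\left(u \right)} = 2 u \left(-3 + u\right)$ ($s{\left(u \right)} = \left(-3 + u\right) 2 u = 2 u \left(-3 + u\right)$)
$x{\left(K,S \right)} = 6$
$\frac{x{\left(-13,s{\left(5 \right)} \right)}}{240} \left(-195\right) = \frac{6}{240} \left(-195\right) = 6 \cdot \frac{1}{240} \left(-195\right) = \frac{1}{40} \left(-195\right) = - \frac{39}{8}$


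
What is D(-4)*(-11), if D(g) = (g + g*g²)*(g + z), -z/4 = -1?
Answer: 0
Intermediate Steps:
z = 4 (z = -4*(-1) = 4)
D(g) = (4 + g)*(g + g³) (D(g) = (g + g*g²)*(g + 4) = (g + g³)*(4 + g) = (4 + g)*(g + g³))
D(-4)*(-11) = -4*(4 - 4 + (-4)³ + 4*(-4)²)*(-11) = -4*(4 - 4 - 64 + 4*16)*(-11) = -4*(4 - 4 - 64 + 64)*(-11) = -4*0*(-11) = 0*(-11) = 0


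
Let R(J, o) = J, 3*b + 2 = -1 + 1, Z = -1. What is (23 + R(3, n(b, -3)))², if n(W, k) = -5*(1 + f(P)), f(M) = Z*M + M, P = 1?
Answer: 676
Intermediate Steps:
f(M) = 0 (f(M) = -M + M = 0)
b = -⅔ (b = -⅔ + (-1 + 1)/3 = -⅔ + (⅓)*0 = -⅔ + 0 = -⅔ ≈ -0.66667)
n(W, k) = -5 (n(W, k) = -5*(1 + 0) = -5*1 = -5)
(23 + R(3, n(b, -3)))² = (23 + 3)² = 26² = 676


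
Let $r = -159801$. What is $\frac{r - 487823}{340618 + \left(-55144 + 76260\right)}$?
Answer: $- \frac{323812}{180867} \approx -1.7903$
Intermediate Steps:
$\frac{r - 487823}{340618 + \left(-55144 + 76260\right)} = \frac{-159801 - 487823}{340618 + \left(-55144 + 76260\right)} = - \frac{647624}{340618 + 21116} = - \frac{647624}{361734} = \left(-647624\right) \frac{1}{361734} = - \frac{323812}{180867}$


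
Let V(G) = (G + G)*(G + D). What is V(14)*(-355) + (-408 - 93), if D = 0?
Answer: -139661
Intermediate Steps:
V(G) = 2*G² (V(G) = (G + G)*(G + 0) = (2*G)*G = 2*G²)
V(14)*(-355) + (-408 - 93) = (2*14²)*(-355) + (-408 - 93) = (2*196)*(-355) - 501 = 392*(-355) - 501 = -139160 - 501 = -139661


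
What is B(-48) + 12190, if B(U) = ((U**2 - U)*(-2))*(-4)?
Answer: 31006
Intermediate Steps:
B(U) = -8*U + 8*U**2 (B(U) = (-2*U**2 + 2*U)*(-4) = -8*U + 8*U**2)
B(-48) + 12190 = 8*(-48)*(-1 - 48) + 12190 = 8*(-48)*(-49) + 12190 = 18816 + 12190 = 31006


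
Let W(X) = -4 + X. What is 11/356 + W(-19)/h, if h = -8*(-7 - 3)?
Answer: -1827/7120 ≈ -0.25660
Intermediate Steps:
h = 80 (h = -8*(-10) = 80)
11/356 + W(-19)/h = 11/356 + (-4 - 19)/80 = 11*(1/356) - 23*1/80 = 11/356 - 23/80 = -1827/7120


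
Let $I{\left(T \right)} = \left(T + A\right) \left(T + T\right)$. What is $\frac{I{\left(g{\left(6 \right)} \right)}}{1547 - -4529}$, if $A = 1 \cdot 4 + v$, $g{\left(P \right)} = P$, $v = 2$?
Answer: $\frac{36}{1519} \approx 0.0237$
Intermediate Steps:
$A = 6$ ($A = 1 \cdot 4 + 2 = 4 + 2 = 6$)
$I{\left(T \right)} = 2 T \left(6 + T\right)$ ($I{\left(T \right)} = \left(T + 6\right) \left(T + T\right) = \left(6 + T\right) 2 T = 2 T \left(6 + T\right)$)
$\frac{I{\left(g{\left(6 \right)} \right)}}{1547 - -4529} = \frac{2 \cdot 6 \left(6 + 6\right)}{1547 - -4529} = \frac{2 \cdot 6 \cdot 12}{1547 + 4529} = \frac{144}{6076} = 144 \cdot \frac{1}{6076} = \frac{36}{1519}$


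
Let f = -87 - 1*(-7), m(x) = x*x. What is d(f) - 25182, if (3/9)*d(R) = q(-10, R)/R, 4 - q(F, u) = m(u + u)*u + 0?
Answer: -2039643/20 ≈ -1.0198e+5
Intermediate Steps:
m(x) = x**2
q(F, u) = 4 - 4*u**3 (q(F, u) = 4 - ((u + u)**2*u + 0) = 4 - ((2*u)**2*u + 0) = 4 - ((4*u**2)*u + 0) = 4 - (4*u**3 + 0) = 4 - 4*u**3)
f = -80 (f = -87 + 7 = -80)
d(R) = 3*(4 - 4*R**3)/R (d(R) = 3*((4 - 4*R**3)/R) = 3*(4 - 4*R**3)/R)
d(f) - 25182 = 12*(1 - 1*(-80)**3)/(-80) - 25182 = 12*(-1/80)*(1 - 1*(-512000)) - 25182 = 12*(-1/80)*(1 + 512000) - 25182 = 12*(-1/80)*512001 - 25182 = -1536003/20 - 25182 = -2039643/20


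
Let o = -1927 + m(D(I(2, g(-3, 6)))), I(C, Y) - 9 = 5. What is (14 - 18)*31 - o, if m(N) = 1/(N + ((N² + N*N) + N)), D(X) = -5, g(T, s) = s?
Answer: 72119/40 ≈ 1803.0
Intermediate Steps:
I(C, Y) = 14 (I(C, Y) = 9 + 5 = 14)
m(N) = 1/(2*N + 2*N²) (m(N) = 1/(N + ((N² + N²) + N)) = 1/(N + (2*N² + N)) = 1/(N + (N + 2*N²)) = 1/(2*N + 2*N²))
o = -77079/40 (o = -1927 + (½)/(-5*(1 - 5)) = -1927 + (½)*(-⅕)/(-4) = -1927 + (½)*(-⅕)*(-¼) = -1927 + 1/40 = -77079/40 ≈ -1927.0)
(14 - 18)*31 - o = (14 - 18)*31 - 1*(-77079/40) = -4*31 + 77079/40 = -124 + 77079/40 = 72119/40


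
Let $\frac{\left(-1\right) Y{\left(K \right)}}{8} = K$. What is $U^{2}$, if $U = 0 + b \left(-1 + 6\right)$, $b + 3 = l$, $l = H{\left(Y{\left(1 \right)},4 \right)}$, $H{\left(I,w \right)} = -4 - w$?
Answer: $3025$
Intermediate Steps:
$Y{\left(K \right)} = - 8 K$
$l = -8$ ($l = -4 - 4 = -8$)
$b = -11$ ($b = -3 - 8 = -11$)
$U = -55$ ($U = 0 - 11 \left(-1 + 6\right) = 0 - 55 = -55$)
$U^{2} = \left(-55\right)^{2} = 3025$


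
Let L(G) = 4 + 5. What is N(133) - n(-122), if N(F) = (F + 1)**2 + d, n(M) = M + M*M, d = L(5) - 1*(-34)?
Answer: 3237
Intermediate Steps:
L(G) = 9
d = 43 (d = 9 - 1*(-34) = 9 + 34 = 43)
n(M) = M + M**2
N(F) = 43 + (1 + F)**2 (N(F) = (F + 1)**2 + 43 = (1 + F)**2 + 43 = 43 + (1 + F)**2)
N(133) - n(-122) = (43 + (1 + 133)**2) - (-122)*(1 - 122) = (43 + 134**2) - (-122)*(-121) = (43 + 17956) - 1*14762 = 17999 - 14762 = 3237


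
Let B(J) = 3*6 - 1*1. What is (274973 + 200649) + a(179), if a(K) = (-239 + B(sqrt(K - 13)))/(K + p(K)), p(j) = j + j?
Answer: 85136264/179 ≈ 4.7562e+5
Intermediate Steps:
p(j) = 2*j
B(J) = 17 (B(J) = 18 - 1 = 17)
a(K) = -74/K (a(K) = (-239 + 17)/(K + 2*K) = -222*1/(3*K) = -74/K)
(274973 + 200649) + a(179) = (274973 + 200649) - 74/179 = 475622 - 74*1/179 = 475622 - 74/179 = 85136264/179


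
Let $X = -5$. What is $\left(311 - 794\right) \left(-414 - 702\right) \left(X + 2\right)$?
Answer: $-1617084$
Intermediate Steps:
$\left(311 - 794\right) \left(-414 - 702\right) \left(X + 2\right) = \left(311 - 794\right) \left(-414 - 702\right) \left(-5 + 2\right) = \left(-483\right) \left(-1116\right) \left(-3\right) = 539028 \left(-3\right) = -1617084$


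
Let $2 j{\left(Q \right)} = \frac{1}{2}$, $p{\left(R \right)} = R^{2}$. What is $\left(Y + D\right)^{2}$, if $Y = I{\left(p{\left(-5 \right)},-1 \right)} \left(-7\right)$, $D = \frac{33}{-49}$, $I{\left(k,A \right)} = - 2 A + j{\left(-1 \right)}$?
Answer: $\frac{10361961}{38416} \approx 269.73$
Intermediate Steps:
$j{\left(Q \right)} = \frac{1}{4}$ ($j{\left(Q \right)} = \frac{1}{2 \cdot 2} = \frac{1}{2} \cdot \frac{1}{2} = \frac{1}{4}$)
$I{\left(k,A \right)} = \frac{1}{4} - 2 A$ ($I{\left(k,A \right)} = - 2 A + \frac{1}{4} = \frac{1}{4} - 2 A$)
$D = - \frac{33}{49}$ ($D = 33 \left(- \frac{1}{49}\right) = - \frac{33}{49} \approx -0.67347$)
$Y = - \frac{63}{4}$ ($Y = \left(\frac{1}{4} - -2\right) \left(-7\right) = \left(\frac{1}{4} + 2\right) \left(-7\right) = \frac{9}{4} \left(-7\right) = - \frac{63}{4} \approx -15.75$)
$\left(Y + D\right)^{2} = \left(- \frac{63}{4} - \frac{33}{49}\right)^{2} = \left(- \frac{3219}{196}\right)^{2} = \frac{10361961}{38416}$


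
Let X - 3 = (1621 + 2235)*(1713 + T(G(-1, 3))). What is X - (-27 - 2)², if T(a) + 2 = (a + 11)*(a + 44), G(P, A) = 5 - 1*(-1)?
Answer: 9874378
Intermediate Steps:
G(P, A) = 6 (G(P, A) = 5 + 1 = 6)
T(a) = -2 + (11 + a)*(44 + a) (T(a) = -2 + (a + 11)*(a + 44) = -2 + (11 + a)*(44 + a))
X = 9875219 (X = 3 + (1621 + 2235)*(1713 + (482 + 6² + 55*6)) = 3 + 3856*(1713 + (482 + 36 + 330)) = 3 + 3856*(1713 + 848) = 3 + 3856*2561 = 3 + 9875216 = 9875219)
X - (-27 - 2)² = 9875219 - (-27 - 2)² = 9875219 - 1*(-29)² = 9875219 - 1*841 = 9875219 - 841 = 9874378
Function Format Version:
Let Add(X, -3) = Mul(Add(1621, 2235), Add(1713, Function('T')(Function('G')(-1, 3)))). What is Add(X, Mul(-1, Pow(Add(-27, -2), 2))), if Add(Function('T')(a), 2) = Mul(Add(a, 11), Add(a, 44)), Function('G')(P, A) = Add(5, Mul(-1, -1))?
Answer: 9874378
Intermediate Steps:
Function('G')(P, A) = 6 (Function('G')(P, A) = Add(5, 1) = 6)
Function('T')(a) = Add(-2, Mul(Add(11, a), Add(44, a))) (Function('T')(a) = Add(-2, Mul(Add(a, 11), Add(a, 44))) = Add(-2, Mul(Add(11, a), Add(44, a))))
X = 9875219 (X = Add(3, Mul(Add(1621, 2235), Add(1713, Add(482, Pow(6, 2), Mul(55, 6))))) = Add(3, Mul(3856, Add(1713, Add(482, 36, 330)))) = Add(3, Mul(3856, Add(1713, 848))) = Add(3, Mul(3856, 2561)) = Add(3, 9875216) = 9875219)
Add(X, Mul(-1, Pow(Add(-27, -2), 2))) = Add(9875219, Mul(-1, Pow(Add(-27, -2), 2))) = Add(9875219, Mul(-1, Pow(-29, 2))) = Add(9875219, Mul(-1, 841)) = Add(9875219, -841) = 9874378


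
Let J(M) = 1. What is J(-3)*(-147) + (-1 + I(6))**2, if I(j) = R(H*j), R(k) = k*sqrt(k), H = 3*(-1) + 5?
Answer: 1582 - 48*sqrt(3) ≈ 1498.9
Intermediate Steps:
H = 2 (H = -3 + 5 = 2)
R(k) = k**(3/2)
I(j) = 2*sqrt(2)*j**(3/2) (I(j) = (2*j)**(3/2) = 2*sqrt(2)*j**(3/2))
J(-3)*(-147) + (-1 + I(6))**2 = 1*(-147) + (-1 + 2*sqrt(2)*6**(3/2))**2 = -147 + (-1 + 2*sqrt(2)*(6*sqrt(6)))**2 = -147 + (-1 + 24*sqrt(3))**2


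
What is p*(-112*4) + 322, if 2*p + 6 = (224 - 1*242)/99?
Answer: 18774/11 ≈ 1706.7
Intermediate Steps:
p = -34/11 (p = -3 + ((224 - 1*242)/99)/2 = -3 + ((224 - 242)*(1/99))/2 = -3 + (-18*1/99)/2 = -3 + (½)*(-2/11) = -3 - 1/11 = -34/11 ≈ -3.0909)
p*(-112*4) + 322 = -(-3808)*4/11 + 322 = -34/11*(-448) + 322 = 15232/11 + 322 = 18774/11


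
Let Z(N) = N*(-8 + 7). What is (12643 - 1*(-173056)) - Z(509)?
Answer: 186208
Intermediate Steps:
Z(N) = -N (Z(N) = N*(-1) = -N)
(12643 - 1*(-173056)) - Z(509) = (12643 - 1*(-173056)) - (-1)*509 = (12643 + 173056) - 1*(-509) = 185699 + 509 = 186208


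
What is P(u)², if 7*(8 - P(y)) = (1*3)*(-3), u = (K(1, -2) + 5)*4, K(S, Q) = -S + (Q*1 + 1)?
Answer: 4225/49 ≈ 86.224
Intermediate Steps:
K(S, Q) = 1 + Q - S (K(S, Q) = -S + (Q + 1) = -S + (1 + Q) = 1 + Q - S)
u = 12 (u = ((1 - 2 - 1*1) + 5)*4 = ((1 - 2 - 1) + 5)*4 = (-2 + 5)*4 = 3*4 = 12)
P(y) = 65/7 (P(y) = 8 - 1*3*(-3)/7 = 8 - 3*(-3)/7 = 8 - ⅐*(-9) = 8 + 9/7 = 65/7)
P(u)² = (65/7)² = 4225/49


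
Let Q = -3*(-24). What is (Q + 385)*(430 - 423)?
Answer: 3199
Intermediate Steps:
Q = 72
(Q + 385)*(430 - 423) = (72 + 385)*(430 - 423) = 457*7 = 3199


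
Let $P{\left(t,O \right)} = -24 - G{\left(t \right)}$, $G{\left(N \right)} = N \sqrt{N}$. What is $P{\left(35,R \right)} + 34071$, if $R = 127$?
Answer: $34047 - 35 \sqrt{35} \approx 33840.0$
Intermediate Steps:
$G{\left(N \right)} = N^{\frac{3}{2}}$
$P{\left(t,O \right)} = -24 - t^{\frac{3}{2}}$
$P{\left(35,R \right)} + 34071 = \left(-24 - 35^{\frac{3}{2}}\right) + 34071 = \left(-24 - 35 \sqrt{35}\right) + 34071 = 34047 - 35 \sqrt{35}$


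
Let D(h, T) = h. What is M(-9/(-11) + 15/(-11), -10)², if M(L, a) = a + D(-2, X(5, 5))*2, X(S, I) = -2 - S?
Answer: 196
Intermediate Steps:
M(L, a) = -4 + a (M(L, a) = a - 2*2 = a - 4 = -4 + a)
M(-9/(-11) + 15/(-11), -10)² = (-4 - 10)² = (-14)² = 196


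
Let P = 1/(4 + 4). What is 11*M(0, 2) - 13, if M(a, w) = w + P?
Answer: 83/8 ≈ 10.375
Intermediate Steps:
P = ⅛ (P = 1/8 = ⅛ ≈ 0.12500)
M(a, w) = ⅛ + w (M(a, w) = w + ⅛ = ⅛ + w)
11*M(0, 2) - 13 = 11*(⅛ + 2) - 13 = 11*(17/8) - 13 = 187/8 - 13 = 83/8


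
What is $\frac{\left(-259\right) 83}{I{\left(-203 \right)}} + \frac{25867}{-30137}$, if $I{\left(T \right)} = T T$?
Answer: $- \frac{244829756}{177416519} \approx -1.38$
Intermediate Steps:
$I{\left(T \right)} = T^{2}$
$\frac{\left(-259\right) 83}{I{\left(-203 \right)}} + \frac{25867}{-30137} = \frac{\left(-259\right) 83}{\left(-203\right)^{2}} + \frac{25867}{-30137} = - \frac{21497}{41209} + 25867 \left(- \frac{1}{30137}\right) = \left(-21497\right) \frac{1}{41209} - \frac{25867}{30137} = - \frac{3071}{5887} - \frac{25867}{30137} = - \frac{244829756}{177416519}$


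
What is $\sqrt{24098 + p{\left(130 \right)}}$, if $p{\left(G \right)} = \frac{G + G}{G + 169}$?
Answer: $\frac{3 \sqrt{1416478}}{23} \approx 155.24$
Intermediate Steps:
$p{\left(G \right)} = \frac{2 G}{169 + G}$
$\sqrt{24098 + p{\left(130 \right)}} = \sqrt{24098 + 2 \cdot 130 \frac{1}{169 + 130}} = \sqrt{24098 + 2 \cdot 130 \cdot \frac{1}{299}} = \sqrt{24098 + \frac{20}{23}} = \sqrt{\frac{554274}{23}} = \frac{3 \sqrt{1416478}}{23}$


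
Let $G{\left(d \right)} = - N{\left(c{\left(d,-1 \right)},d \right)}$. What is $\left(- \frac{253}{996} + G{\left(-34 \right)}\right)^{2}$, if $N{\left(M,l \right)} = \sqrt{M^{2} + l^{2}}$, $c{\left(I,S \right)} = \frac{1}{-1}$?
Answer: $\frac{1147826521}{992016} + \frac{253 \sqrt{1157}}{498} \approx 1174.3$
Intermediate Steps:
$c{\left(I,S \right)} = -1$
$G{\left(d \right)} = - \sqrt{1 + d^{2}}$ ($G{\left(d \right)} = - \sqrt{\left(-1\right)^{2} + d^{2}} = - \sqrt{1 + d^{2}}$)
$\left(- \frac{253}{996} + G{\left(-34 \right)}\right)^{2} = \left(- \frac{253}{996} - \sqrt{1 + \left(-34\right)^{2}}\right)^{2} = \left(\left(-253\right) \frac{1}{996} - \sqrt{1 + 1156}\right)^{2} = \left(- \frac{253}{996} - \sqrt{1157}\right)^{2}$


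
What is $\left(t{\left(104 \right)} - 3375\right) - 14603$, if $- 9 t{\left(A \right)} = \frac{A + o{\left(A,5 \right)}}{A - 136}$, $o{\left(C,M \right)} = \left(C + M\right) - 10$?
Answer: $- \frac{5177461}{288} \approx -17977.0$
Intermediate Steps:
$o{\left(C,M \right)} = -10 + C + M$
$t{\left(A \right)} = - \frac{-5 + 2 A}{9 \left(-136 + A\right)}$ ($t{\left(A \right)} = - \frac{\left(A + \left(-10 + A + 5\right)\right) \frac{1}{A - 136}}{9} = - \frac{\left(A + \left(-5 + A\right)\right) \frac{1}{-136 + A}}{9} = - \frac{\left(-5 + 2 A\right) \frac{1}{-136 + A}}{9} = - \frac{\frac{1}{-136 + A} \left(-5 + 2 A\right)}{9} = - \frac{-5 + 2 A}{9 \left(-136 + A\right)}$)
$\left(t{\left(104 \right)} - 3375\right) - 14603 = \left(\frac{5 - 208}{9 \left(-136 + 104\right)} - 3375\right) - 14603 = \left(\frac{5 - 208}{9 \left(-32\right)} - 3375\right) - 14603 = \left(\frac{1}{9} \left(- \frac{1}{32}\right) \left(-203\right) - 3375\right) - 14603 = \left(\frac{203}{288} - 3375\right) - 14603 = - \frac{971797}{288} - 14603 = - \frac{5177461}{288}$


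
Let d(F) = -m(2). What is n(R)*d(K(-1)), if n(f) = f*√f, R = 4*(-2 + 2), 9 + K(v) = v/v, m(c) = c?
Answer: 0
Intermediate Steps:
K(v) = -8 (K(v) = -9 + v/v = -9 + 1 = -8)
R = 0 (R = 4*0 = 0)
n(f) = f^(3/2)
d(F) = -2 (d(F) = -1*2 = -2)
n(R)*d(K(-1)) = 0^(3/2)*(-2) = 0*(-2) = 0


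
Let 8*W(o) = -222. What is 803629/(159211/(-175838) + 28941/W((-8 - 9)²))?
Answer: -402185776598/522394427 ≈ -769.89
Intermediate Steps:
W(o) = -111/4 (W(o) = (⅛)*(-222) = -111/4)
803629/(159211/(-175838) + 28941/W((-8 - 9)²)) = 803629/(159211/(-175838) + 28941/(-111/4)) = 803629/(159211*(-1/175838) + 28941*(-4/111)) = 803629/(-12247/13526 - 38588/37) = 803629/(-522394427/500462) = 803629*(-500462/522394427) = -402185776598/522394427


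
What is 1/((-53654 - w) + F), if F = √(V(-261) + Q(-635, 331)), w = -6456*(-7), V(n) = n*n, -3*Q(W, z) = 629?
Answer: -148269/14655695707 - √611202/29311391414 ≈ -1.0143e-5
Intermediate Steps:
Q(W, z) = -629/3 (Q(W, z) = -⅓*629 = -629/3)
V(n) = n²
w = 45192
F = √611202/3 (F = √((-261)² - 629/3) = √(68121 - 629/3) = √(203734/3) = √611202/3 ≈ 260.60)
1/((-53654 - w) + F) = 1/((-53654 - 1*45192) + √611202/3) = 1/((-53654 - 45192) + √611202/3) = 1/(-98846 + √611202/3)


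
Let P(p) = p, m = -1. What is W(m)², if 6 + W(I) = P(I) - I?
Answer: 36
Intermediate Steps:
W(I) = -6 (W(I) = -6 + (I - I) = -6 + 0 = -6)
W(m)² = (-6)² = 36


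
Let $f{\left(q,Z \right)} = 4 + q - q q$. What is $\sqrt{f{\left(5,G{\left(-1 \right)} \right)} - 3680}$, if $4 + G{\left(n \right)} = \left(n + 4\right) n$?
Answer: $i \sqrt{3801} \approx 61.652 i$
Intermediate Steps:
$G{\left(n \right)} = -4 + n \left(4 + n\right)$ ($G{\left(n \right)} = -4 + \left(n + 4\right) n = -4 + \left(4 + n\right) n = -4 + n \left(4 + n\right)$)
$f{\left(q,Z \right)} = 4 - q^{3}$ ($f{\left(q,Z \right)} = 4 + q \left(- q^{2}\right) = 4 - q^{3}$)
$\sqrt{f{\left(5,G{\left(-1 \right)} \right)} - 3680} = \sqrt{\left(4 - 5^{3}\right) - 3680} = \sqrt{\left(4 - 125\right) - 3680} = \sqrt{-121 - 3680} = \sqrt{-3801} = i \sqrt{3801}$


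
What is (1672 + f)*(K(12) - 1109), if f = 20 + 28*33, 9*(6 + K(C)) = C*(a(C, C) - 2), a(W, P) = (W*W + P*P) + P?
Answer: -1877416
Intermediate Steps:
a(W, P) = P + P**2 + W**2 (a(W, P) = (W**2 + P**2) + P = (P**2 + W**2) + P = P + P**2 + W**2)
K(C) = -6 + C*(-2 + C + 2*C**2)/9 (K(C) = -6 + (C*((C + C**2 + C**2) - 2))/9 = -6 + (C*((C + 2*C**2) - 2))/9 = -6 + (C*(-2 + C + 2*C**2))/9 = -6 + C*(-2 + C + 2*C**2)/9)
f = 944 (f = 20 + 924 = 944)
(1672 + f)*(K(12) - 1109) = (1672 + 944)*((-6 - 2/9*12 + (1/9)*12**2*(1 + 2*12)) - 1109) = 2616*((-6 - 8/3 + (1/9)*144*(1 + 24)) - 1109) = 2616*((-6 - 8/3 + (1/9)*144*25) - 1109) = 2616*((-6 - 8/3 + 400) - 1109) = 2616*(1174/3 - 1109) = 2616*(-2153/3) = -1877416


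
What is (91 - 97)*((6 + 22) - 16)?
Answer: -72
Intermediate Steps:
(91 - 97)*((6 + 22) - 16) = -6*(28 - 16) = -6*12 = -72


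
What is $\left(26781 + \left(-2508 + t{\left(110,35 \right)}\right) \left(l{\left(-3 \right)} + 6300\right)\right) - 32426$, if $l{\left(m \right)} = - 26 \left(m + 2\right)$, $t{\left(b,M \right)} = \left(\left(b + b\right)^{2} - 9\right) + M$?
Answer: $290471623$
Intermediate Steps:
$t{\left(b,M \right)} = -9 + M + 4 b^{2}$ ($t{\left(b,M \right)} = \left(\left(2 b\right)^{2} - 9\right) + M = \left(4 b^{2} - 9\right) + M = \left(-9 + 4 b^{2}\right) + M = -9 + M + 4 b^{2}$)
$l{\left(m \right)} = -52 - 26 m$ ($l{\left(m \right)} = - 26 \left(2 + m\right) = -52 - 26 m$)
$\left(26781 + \left(-2508 + t{\left(110,35 \right)}\right) \left(l{\left(-3 \right)} + 6300\right)\right) - 32426 = \left(26781 + \left(-2508 + \left(-9 + 35 + 4 \cdot 110^{2}\right)\right) \left(\left(-52 - -78\right) + 6300\right)\right) - 32426 = \left(26781 + \left(-2508 + \left(-9 + 35 + 4 \cdot 12100\right)\right) \left(\left(-52 + 78\right) + 6300\right)\right) - 32426 = \left(26781 + \left(-2508 + \left(-9 + 35 + 48400\right)\right) \left(26 + 6300\right)\right) - 32426 = \left(26781 + \left(-2508 + 48426\right) 6326\right) - 32426 = \left(26781 + 45918 \cdot 6326\right) - 32426 = \left(26781 + 290477268\right) - 32426 = 290504049 - 32426 = 290471623$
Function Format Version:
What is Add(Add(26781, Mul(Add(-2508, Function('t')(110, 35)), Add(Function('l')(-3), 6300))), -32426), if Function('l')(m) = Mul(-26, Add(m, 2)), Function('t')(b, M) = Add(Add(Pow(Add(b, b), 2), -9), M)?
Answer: 290471623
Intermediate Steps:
Function('t')(b, M) = Add(-9, M, Mul(4, Pow(b, 2))) (Function('t')(b, M) = Add(Add(Pow(Mul(2, b), 2), -9), M) = Add(Add(Mul(4, Pow(b, 2)), -9), M) = Add(Add(-9, Mul(4, Pow(b, 2))), M) = Add(-9, M, Mul(4, Pow(b, 2))))
Function('l')(m) = Add(-52, Mul(-26, m)) (Function('l')(m) = Mul(-26, Add(2, m)) = Add(-52, Mul(-26, m)))
Add(Add(26781, Mul(Add(-2508, Function('t')(110, 35)), Add(Function('l')(-3), 6300))), -32426) = Add(Add(26781, Mul(Add(-2508, Add(-9, 35, Mul(4, Pow(110, 2)))), Add(Add(-52, Mul(-26, -3)), 6300))), -32426) = Add(Add(26781, Mul(Add(-2508, Add(-9, 35, Mul(4, 12100))), Add(Add(-52, 78), 6300))), -32426) = Add(Add(26781, Mul(Add(-2508, Add(-9, 35, 48400)), Add(26, 6300))), -32426) = Add(Add(26781, Mul(Add(-2508, 48426), 6326)), -32426) = Add(Add(26781, Mul(45918, 6326)), -32426) = Add(Add(26781, 290477268), -32426) = Add(290504049, -32426) = 290471623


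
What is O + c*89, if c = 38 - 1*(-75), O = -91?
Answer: 9966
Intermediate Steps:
c = 113 (c = 38 + 75 = 113)
O + c*89 = -91 + 113*89 = -91 + 10057 = 9966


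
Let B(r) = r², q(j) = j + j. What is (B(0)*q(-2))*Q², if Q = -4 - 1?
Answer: 0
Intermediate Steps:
Q = -5
q(j) = 2*j
(B(0)*q(-2))*Q² = (0²*(2*(-2)))*(-5)² = (0*(-4))*25 = 0*25 = 0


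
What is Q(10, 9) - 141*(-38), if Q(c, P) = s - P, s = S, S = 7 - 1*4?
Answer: 5352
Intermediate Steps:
S = 3 (S = 7 - 4 = 3)
s = 3
Q(c, P) = 3 - P
Q(10, 9) - 141*(-38) = (3 - 1*9) - 141*(-38) = (3 - 9) + 5358 = -6 + 5358 = 5352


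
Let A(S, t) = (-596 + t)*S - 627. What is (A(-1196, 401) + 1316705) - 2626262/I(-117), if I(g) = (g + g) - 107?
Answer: 530936880/341 ≈ 1.5570e+6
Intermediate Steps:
I(g) = -107 + 2*g (I(g) = 2*g - 107 = -107 + 2*g)
A(S, t) = -627 + S*(-596 + t) (A(S, t) = S*(-596 + t) - 627 = -627 + S*(-596 + t))
(A(-1196, 401) + 1316705) - 2626262/I(-117) = ((-627 - 596*(-1196) - 1196*401) + 1316705) - 2626262/(-107 + 2*(-117)) = ((-627 + 712816 - 479596) + 1316705) - 2626262/(-107 - 234) = (232593 + 1316705) - 2626262/(-341) = 1549298 - 2626262*(-1/341) = 1549298 + 2626262/341 = 530936880/341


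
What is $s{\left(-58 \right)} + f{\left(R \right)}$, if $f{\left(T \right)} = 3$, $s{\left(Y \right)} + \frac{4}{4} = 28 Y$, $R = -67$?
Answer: $-1622$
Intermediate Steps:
$s{\left(Y \right)} = -1 + 28 Y$
$s{\left(-58 \right)} + f{\left(R \right)} = \left(-1 + 28 \left(-58\right)\right) + 3 = \left(-1 - 1624\right) + 3 = -1625 + 3 = -1622$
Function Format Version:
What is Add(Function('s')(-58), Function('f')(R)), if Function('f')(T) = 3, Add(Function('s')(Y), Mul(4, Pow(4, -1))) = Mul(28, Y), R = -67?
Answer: -1622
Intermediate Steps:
Function('s')(Y) = Add(-1, Mul(28, Y))
Add(Function('s')(-58), Function('f')(R)) = Add(Add(-1, Mul(28, -58)), 3) = Add(Add(-1, -1624), 3) = Add(-1625, 3) = -1622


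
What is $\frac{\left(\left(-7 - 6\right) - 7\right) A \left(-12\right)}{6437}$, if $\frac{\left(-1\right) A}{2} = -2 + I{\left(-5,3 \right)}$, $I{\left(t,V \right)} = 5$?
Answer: $- \frac{1440}{6437} \approx -0.22371$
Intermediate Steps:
$A = -6$ ($A = - 2 \left(-2 + 5\right) = \left(-2\right) 3 = -6$)
$\frac{\left(\left(-7 - 6\right) - 7\right) A \left(-12\right)}{6437} = \frac{\left(\left(-7 - 6\right) - 7\right) \left(-6\right) \left(-12\right)}{6437} = \left(\left(-7 - 6\right) - 7\right) \left(-6\right) \left(-12\right) \frac{1}{6437} = \left(-13 - 7\right) \left(-6\right) \left(-12\right) \frac{1}{6437} = \left(-20\right) \left(-6\right) \left(-12\right) \frac{1}{6437} = 120 \left(-12\right) \frac{1}{6437} = \left(-1440\right) \frac{1}{6437} = - \frac{1440}{6437}$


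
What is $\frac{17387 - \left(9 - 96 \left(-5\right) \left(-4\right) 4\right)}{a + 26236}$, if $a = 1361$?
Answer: $\frac{25058}{27597} \approx 0.908$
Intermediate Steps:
$\frac{17387 - \left(9 - 96 \left(-5\right) \left(-4\right) 4\right)}{a + 26236} = \frac{17387 - \left(9 - 96 \left(-5\right) \left(-4\right) 4\right)}{1361 + 26236} = \frac{17387 - \left(9 - 96 \cdot 20 \cdot 4\right)}{27597} = \left(17387 + \left(-9 + 96 \cdot 80\right)\right) \frac{1}{27597} = \left(17387 + \left(-9 + 7680\right)\right) \frac{1}{27597} = \left(17387 + 7671\right) \frac{1}{27597} = 25058 \cdot \frac{1}{27597} = \frac{25058}{27597}$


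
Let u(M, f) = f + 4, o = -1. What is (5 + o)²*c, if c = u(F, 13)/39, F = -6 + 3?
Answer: 272/39 ≈ 6.9744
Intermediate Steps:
F = -3
u(M, f) = 4 + f
c = 17/39 (c = (4 + 13)/39 = 17*(1/39) = 17/39 ≈ 0.43590)
(5 + o)²*c = (5 - 1)²*(17/39) = 4²*(17/39) = 16*(17/39) = 272/39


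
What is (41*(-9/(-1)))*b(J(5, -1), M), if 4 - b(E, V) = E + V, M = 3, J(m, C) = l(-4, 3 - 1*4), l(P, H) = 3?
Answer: -738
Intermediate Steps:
J(m, C) = 3
b(E, V) = 4 - E - V (b(E, V) = 4 - (E + V) = 4 + (-E - V) = 4 - E - V)
(41*(-9/(-1)))*b(J(5, -1), M) = (41*(-9/(-1)))*(4 - 1*3 - 1*3) = (41*(-9*(-1)))*(4 - 3 - 3) = (41*9)*(-2) = 369*(-2) = -738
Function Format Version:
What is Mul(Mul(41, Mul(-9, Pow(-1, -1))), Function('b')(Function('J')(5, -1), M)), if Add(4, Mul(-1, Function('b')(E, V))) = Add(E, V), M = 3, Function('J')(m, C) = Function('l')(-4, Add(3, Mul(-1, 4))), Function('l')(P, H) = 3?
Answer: -738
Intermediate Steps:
Function('J')(m, C) = 3
Function('b')(E, V) = Add(4, Mul(-1, E), Mul(-1, V)) (Function('b')(E, V) = Add(4, Mul(-1, Add(E, V))) = Add(4, Add(Mul(-1, E), Mul(-1, V))) = Add(4, Mul(-1, E), Mul(-1, V)))
Mul(Mul(41, Mul(-9, Pow(-1, -1))), Function('b')(Function('J')(5, -1), M)) = Mul(Mul(41, Mul(-9, Pow(-1, -1))), Add(4, Mul(-1, 3), Mul(-1, 3))) = Mul(Mul(41, Mul(-9, -1)), Add(4, -3, -3)) = Mul(Mul(41, 9), -2) = Mul(369, -2) = -738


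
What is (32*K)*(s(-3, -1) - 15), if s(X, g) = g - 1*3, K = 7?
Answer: -4256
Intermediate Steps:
s(X, g) = -3 + g (s(X, g) = g - 3 = -3 + g)
(32*K)*(s(-3, -1) - 15) = (32*7)*((-3 - 1) - 15) = 224*(-4 - 15) = 224*(-19) = -4256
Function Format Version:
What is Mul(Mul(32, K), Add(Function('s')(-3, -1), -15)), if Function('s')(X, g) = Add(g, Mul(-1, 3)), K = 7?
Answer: -4256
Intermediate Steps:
Function('s')(X, g) = Add(-3, g) (Function('s')(X, g) = Add(g, -3) = Add(-3, g))
Mul(Mul(32, K), Add(Function('s')(-3, -1), -15)) = Mul(Mul(32, 7), Add(Add(-3, -1), -15)) = Mul(224, Add(-4, -15)) = Mul(224, -19) = -4256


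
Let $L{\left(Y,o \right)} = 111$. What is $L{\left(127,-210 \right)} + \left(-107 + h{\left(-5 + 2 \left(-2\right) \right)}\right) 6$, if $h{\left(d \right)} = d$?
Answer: $-585$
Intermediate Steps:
$L{\left(127,-210 \right)} + \left(-107 + h{\left(-5 + 2 \left(-2\right) \right)}\right) 6 = 111 + \left(-107 + \left(-5 + 2 \left(-2\right)\right)\right) 6 = 111 + \left(-107 - 9\right) 6 = 111 - 696 = -585$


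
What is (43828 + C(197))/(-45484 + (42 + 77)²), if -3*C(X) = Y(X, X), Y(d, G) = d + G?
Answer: -131090/93969 ≈ -1.3950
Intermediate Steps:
Y(d, G) = G + d
C(X) = -2*X/3 (C(X) = -(X + X)/3 = -2*X/3)
(43828 + C(197))/(-45484 + (42 + 77)²) = (43828 - ⅔*197)/(-45484 + (42 + 77)²) = (43828 - 394/3)/(-45484 + 119²) = 131090/(3*(-45484 + 14161)) = (131090/3)/(-31323) = (131090/3)*(-1/31323) = -131090/93969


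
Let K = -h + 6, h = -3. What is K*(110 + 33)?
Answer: 1287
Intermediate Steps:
K = 9 (K = -1*(-3) + 6 = 3 + 6 = 9)
K*(110 + 33) = 9*(110 + 33) = 9*143 = 1287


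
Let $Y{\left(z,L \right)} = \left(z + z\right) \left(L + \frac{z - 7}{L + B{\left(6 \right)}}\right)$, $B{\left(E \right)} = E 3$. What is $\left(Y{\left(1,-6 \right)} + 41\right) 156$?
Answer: $4368$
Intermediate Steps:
$B{\left(E \right)} = 3 E$
$Y{\left(z,L \right)} = 2 z \left(L + \frac{-7 + z}{18 + L}\right)$ ($Y{\left(z,L \right)} = \left(z + z\right) \left(L + \frac{z - 7}{L + 3 \cdot 6}\right) = 2 z \left(L + \frac{-7 + z}{L + 18}\right) = 2 z \left(L + \frac{-7 + z}{18 + L}\right)$)
$\left(Y{\left(1,-6 \right)} + 41\right) 156 = \left(2 \cdot 1 \frac{1}{18 - 6} \left(-7 + 1 + \left(-6\right)^{2} + 18 \left(-6\right)\right) + 41\right) 156 = \left(2 \cdot 1 \cdot \frac{1}{12} \left(-7 + 1 + 36 - 108\right) + 41\right) 156 = \left(2 \cdot 1 \cdot \frac{1}{12} \left(-78\right) + 41\right) 156 = \left(-13 + 41\right) 156 = 28 \cdot 156 = 4368$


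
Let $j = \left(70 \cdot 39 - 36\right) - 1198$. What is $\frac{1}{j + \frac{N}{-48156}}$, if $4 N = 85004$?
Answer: $\frac{48156}{72020125} \approx 0.00066865$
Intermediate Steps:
$N = 21251$ ($N = \frac{1}{4} \cdot 85004 = 21251$)
$j = 1496$ ($j = \left(2730 - 36\right) - 1198 = 2694 - 1198 = 1496$)
$\frac{1}{j + \frac{N}{-48156}} = \frac{1}{1496 + \frac{21251}{-48156}} = \frac{1}{1496 + 21251 \left(- \frac{1}{48156}\right)} = \frac{1}{1496 - \frac{21251}{48156}} = \frac{1}{\frac{72020125}{48156}} = \frac{48156}{72020125}$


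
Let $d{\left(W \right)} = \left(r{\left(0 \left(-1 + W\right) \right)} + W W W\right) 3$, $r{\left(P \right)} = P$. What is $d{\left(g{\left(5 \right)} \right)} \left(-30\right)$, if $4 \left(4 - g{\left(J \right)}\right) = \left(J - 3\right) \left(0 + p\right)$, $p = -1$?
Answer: $- \frac{32805}{4} \approx -8201.3$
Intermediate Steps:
$g{\left(J \right)} = \frac{13}{4} + \frac{J}{4}$ ($g{\left(J \right)} = 4 - \frac{\left(J - 3\right) \left(0 - 1\right)}{4} = 4 - \frac{\left(-3 + J\right) \left(-1\right)}{4} = 4 - \frac{3 - J}{4} = 4 + \left(- \frac{3}{4} + \frac{J}{4}\right) = \frac{13}{4} + \frac{J}{4}$)
$d{\left(W \right)} = 3 W^{3}$ ($d{\left(W \right)} = \left(0 \left(-1 + W\right) + W W W\right) 3 = \left(0 + W W^{2}\right) 3 = \left(0 + W^{3}\right) 3 = W^{3} \cdot 3 = 3 W^{3}$)
$d{\left(g{\left(5 \right)} \right)} \left(-30\right) = 3 \left(\frac{13}{4} + \frac{1}{4} \cdot 5\right)^{3} \left(-30\right) = 3 \left(\frac{13}{4} + \frac{5}{4}\right)^{3} \left(-30\right) = 3 \left(\frac{9}{2}\right)^{3} \left(-30\right) = 3 \cdot \frac{729}{8} \left(-30\right) = \frac{2187}{8} \left(-30\right) = - \frac{32805}{4}$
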